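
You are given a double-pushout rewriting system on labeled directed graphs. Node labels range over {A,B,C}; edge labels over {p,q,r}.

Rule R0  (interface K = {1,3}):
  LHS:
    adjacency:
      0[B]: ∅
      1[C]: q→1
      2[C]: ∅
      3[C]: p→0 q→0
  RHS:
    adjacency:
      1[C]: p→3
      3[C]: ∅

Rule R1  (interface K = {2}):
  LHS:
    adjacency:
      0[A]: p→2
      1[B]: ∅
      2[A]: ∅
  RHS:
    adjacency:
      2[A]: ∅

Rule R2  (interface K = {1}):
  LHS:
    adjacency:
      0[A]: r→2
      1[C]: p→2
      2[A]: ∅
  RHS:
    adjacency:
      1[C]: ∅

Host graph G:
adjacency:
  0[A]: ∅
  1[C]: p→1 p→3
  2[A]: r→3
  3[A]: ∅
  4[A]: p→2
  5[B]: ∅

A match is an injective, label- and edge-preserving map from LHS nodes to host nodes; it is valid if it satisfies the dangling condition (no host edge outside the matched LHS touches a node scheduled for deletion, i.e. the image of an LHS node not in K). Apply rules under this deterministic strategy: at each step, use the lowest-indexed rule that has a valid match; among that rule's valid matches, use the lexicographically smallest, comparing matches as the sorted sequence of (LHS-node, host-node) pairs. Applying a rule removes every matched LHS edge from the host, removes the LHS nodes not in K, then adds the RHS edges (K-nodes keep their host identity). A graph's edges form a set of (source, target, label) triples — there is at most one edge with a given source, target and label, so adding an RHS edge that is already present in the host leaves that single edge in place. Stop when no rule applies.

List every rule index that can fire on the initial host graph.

R0: no valid match — LHS pattern not found
R1: 1 valid match — {0↦4, 1↦5, 2↦2}
R2: no valid match — 1 raw match, all fail dangling condition

Answer: [R1]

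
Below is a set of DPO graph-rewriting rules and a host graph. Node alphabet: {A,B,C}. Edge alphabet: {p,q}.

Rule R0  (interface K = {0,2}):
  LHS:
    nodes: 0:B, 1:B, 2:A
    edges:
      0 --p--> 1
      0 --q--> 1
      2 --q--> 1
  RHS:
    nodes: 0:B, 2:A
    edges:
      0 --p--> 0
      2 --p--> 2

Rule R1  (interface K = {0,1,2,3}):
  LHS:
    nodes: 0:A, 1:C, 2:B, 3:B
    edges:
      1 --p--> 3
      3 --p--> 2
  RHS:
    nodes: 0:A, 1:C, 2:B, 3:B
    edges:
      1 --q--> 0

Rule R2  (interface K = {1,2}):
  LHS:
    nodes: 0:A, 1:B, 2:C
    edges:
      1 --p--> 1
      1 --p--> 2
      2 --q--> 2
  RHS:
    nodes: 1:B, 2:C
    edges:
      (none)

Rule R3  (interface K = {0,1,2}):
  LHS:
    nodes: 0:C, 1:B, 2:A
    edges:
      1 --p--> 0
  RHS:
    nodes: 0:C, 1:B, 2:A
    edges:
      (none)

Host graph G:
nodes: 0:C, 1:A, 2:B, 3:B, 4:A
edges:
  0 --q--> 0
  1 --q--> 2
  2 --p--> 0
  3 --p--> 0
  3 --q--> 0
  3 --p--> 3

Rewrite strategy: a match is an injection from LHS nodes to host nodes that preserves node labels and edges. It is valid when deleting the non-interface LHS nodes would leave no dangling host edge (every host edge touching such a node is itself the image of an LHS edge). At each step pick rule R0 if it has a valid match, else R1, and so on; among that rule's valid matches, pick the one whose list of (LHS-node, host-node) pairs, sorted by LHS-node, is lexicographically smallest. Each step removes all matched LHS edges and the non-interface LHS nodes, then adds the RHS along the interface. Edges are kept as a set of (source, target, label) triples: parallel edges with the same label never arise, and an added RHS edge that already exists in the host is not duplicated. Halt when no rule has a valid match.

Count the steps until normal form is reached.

[0] host  ⇒  5 nodes, 6 edges  {0-q->0 1-q->2 2-p->0 3-p->0 3-q->0 3-p->3}
[1] R2 @ {0↦4, 1↦3, 2↦0}  ⇒  4 nodes, 3 edges  {1-q->2 2-p->0 3-q->0}
[2] R3 @ {0↦0, 1↦2, 2↦1}  ⇒  4 nodes, 2 edges  {1-q->2 3-q->0}
final graph: no rule applies after step 2

Answer: 2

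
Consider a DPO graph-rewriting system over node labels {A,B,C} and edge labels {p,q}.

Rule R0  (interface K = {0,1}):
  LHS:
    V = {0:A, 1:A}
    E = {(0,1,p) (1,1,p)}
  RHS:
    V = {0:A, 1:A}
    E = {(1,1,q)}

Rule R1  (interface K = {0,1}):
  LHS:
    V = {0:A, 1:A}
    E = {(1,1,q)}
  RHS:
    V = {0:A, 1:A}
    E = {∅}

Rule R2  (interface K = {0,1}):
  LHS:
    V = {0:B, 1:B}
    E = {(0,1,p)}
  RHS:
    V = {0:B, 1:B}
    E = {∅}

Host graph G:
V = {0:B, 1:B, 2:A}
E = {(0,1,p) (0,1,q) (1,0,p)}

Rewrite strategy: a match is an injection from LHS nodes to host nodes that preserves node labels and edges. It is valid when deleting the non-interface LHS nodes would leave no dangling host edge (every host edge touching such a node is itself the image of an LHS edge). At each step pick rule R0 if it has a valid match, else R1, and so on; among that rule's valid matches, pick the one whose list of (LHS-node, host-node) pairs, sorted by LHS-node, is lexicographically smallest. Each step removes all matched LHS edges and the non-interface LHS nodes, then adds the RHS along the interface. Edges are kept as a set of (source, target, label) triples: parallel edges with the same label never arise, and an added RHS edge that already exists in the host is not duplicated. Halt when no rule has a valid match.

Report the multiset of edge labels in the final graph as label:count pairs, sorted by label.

Answer: q:1

Steps:
start.  V:3 E:3  edges: 0-p->1 0-q->1 1-p->0
1. fire R2 via {0↦0, 1↦1}  →  V:3 E:2  edges: 0-q->1 1-p->0
2. fire R2 via {0↦1, 1↦0}  →  V:3 E:1  edges: 0-q->1
normal form: no rule applies after step 2
NF edges: [(0, 1, 'q')]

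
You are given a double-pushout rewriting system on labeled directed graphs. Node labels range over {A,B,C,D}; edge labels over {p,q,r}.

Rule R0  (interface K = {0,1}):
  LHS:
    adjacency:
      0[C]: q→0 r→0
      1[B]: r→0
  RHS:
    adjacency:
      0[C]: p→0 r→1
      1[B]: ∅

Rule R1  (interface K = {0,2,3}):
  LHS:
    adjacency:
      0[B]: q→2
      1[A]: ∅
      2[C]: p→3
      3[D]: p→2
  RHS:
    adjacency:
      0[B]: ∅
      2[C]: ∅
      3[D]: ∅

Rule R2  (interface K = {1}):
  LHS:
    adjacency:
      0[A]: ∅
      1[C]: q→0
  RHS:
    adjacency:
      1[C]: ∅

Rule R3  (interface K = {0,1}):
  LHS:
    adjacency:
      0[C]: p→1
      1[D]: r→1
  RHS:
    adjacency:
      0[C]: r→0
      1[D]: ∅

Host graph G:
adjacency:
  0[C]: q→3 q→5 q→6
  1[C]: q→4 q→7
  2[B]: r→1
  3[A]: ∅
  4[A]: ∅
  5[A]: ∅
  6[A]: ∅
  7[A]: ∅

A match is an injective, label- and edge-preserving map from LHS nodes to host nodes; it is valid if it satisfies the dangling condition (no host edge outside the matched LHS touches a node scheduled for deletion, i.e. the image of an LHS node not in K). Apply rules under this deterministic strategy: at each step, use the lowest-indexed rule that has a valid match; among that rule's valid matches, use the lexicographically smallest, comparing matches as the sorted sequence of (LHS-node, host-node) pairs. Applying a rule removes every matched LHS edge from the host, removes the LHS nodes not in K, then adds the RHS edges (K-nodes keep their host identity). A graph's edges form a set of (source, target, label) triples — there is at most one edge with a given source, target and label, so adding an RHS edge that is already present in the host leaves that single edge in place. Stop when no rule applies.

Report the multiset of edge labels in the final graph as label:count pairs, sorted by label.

start.  V:8 E:6  edges: 0-q->3 0-q->5 0-q->6 1-q->4 1-q->7 2-r->1
1. fire R2 via {0↦3, 1↦0}  →  V:7 E:5  edges: 0-q->5 0-q->6 1-q->4 1-q->7 2-r->1
2. fire R2 via {0↦4, 1↦1}  →  V:6 E:4  edges: 0-q->5 0-q->6 1-q->7 2-r->1
3. fire R2 via {0↦5, 1↦0}  →  V:5 E:3  edges: 0-q->6 1-q->7 2-r->1
4. fire R2 via {0↦6, 1↦0}  →  V:4 E:2  edges: 1-q->7 2-r->1
5. fire R2 via {0↦7, 1↦1}  →  V:3 E:1  edges: 2-r->1
halt: no rule applies after step 5
NF edges: [(2, 1, 'r')]

Answer: r:1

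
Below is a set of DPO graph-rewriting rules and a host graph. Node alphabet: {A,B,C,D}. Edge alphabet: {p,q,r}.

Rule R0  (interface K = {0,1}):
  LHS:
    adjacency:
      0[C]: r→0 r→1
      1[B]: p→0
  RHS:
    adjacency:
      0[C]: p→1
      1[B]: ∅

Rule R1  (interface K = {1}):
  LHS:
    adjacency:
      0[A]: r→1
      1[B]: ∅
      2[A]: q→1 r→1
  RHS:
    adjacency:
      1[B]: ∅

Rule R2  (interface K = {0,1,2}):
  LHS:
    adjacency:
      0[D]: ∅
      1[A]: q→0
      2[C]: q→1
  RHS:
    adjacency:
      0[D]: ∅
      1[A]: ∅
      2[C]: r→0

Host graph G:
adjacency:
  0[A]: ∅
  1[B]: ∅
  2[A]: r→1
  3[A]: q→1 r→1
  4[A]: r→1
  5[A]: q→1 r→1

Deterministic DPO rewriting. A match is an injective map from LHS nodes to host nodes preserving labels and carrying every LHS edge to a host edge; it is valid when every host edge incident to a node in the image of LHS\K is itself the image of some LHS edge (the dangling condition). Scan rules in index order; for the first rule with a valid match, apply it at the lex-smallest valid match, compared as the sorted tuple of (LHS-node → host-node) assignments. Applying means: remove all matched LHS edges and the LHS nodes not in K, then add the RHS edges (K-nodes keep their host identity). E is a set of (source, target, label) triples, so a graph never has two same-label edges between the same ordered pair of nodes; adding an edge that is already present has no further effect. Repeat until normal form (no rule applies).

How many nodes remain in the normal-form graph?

[0] host  ⇒  6 nodes, 6 edges  {2-r->1 3-q->1 3-r->1 4-r->1 5-q->1 5-r->1}
[1] R1 @ {0↦2, 1↦1, 2↦3}  ⇒  4 nodes, 3 edges  {4-r->1 5-q->1 5-r->1}
[2] R1 @ {0↦4, 1↦1, 2↦5}  ⇒  2 nodes, 0 edges  {∅}
halt: no rule applies after step 2
NF nodes: {0:A, 1:B}

Answer: 2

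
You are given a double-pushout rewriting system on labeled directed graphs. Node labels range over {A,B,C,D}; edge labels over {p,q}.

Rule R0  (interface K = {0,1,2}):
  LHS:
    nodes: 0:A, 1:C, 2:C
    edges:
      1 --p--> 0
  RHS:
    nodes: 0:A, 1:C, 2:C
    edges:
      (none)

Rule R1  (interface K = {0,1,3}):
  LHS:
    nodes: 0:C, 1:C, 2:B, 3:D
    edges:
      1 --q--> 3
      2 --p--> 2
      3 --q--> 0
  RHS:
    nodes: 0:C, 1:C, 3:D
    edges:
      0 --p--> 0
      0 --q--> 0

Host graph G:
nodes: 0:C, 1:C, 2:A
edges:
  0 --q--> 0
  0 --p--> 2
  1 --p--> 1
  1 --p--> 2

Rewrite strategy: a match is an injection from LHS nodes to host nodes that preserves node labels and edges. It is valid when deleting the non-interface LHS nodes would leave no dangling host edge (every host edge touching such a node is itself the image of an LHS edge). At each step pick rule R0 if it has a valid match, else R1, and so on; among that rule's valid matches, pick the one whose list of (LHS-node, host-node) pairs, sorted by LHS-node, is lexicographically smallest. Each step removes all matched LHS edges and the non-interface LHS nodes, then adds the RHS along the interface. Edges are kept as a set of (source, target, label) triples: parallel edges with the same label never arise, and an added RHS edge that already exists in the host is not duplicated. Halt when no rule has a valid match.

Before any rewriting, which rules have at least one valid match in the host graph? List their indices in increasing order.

Answer: [R0]

Derivation:
R0: 2 valid matches — {0↦2, 1↦0, 2↦1}, {0↦2, 1↦1, 2↦0}
R1: no valid match — LHS pattern not found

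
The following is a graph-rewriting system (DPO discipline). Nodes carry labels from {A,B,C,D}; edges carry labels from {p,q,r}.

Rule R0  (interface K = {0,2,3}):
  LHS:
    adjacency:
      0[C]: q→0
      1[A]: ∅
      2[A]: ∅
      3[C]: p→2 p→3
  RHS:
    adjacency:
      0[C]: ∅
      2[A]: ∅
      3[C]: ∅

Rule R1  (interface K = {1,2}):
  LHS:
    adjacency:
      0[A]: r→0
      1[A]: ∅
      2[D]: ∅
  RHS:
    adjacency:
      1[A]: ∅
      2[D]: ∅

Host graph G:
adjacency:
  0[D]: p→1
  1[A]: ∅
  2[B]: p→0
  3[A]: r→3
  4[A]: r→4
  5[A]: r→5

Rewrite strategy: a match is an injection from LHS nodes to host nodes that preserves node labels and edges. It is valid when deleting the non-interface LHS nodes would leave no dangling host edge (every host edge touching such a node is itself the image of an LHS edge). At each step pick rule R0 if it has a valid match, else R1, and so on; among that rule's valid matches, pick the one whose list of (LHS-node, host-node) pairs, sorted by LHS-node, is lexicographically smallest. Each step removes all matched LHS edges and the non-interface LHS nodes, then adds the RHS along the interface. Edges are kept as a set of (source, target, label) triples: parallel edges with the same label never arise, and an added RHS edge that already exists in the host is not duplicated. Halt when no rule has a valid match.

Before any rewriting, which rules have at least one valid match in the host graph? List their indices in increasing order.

R0: no valid match — LHS pattern not found
R1: 9 valid matches — {0↦3, 1↦1, 2↦0}, {0↦3, 1↦4, 2↦0}, {0↦3, 1↦5, 2↦0} (+6 more)

Answer: [R1]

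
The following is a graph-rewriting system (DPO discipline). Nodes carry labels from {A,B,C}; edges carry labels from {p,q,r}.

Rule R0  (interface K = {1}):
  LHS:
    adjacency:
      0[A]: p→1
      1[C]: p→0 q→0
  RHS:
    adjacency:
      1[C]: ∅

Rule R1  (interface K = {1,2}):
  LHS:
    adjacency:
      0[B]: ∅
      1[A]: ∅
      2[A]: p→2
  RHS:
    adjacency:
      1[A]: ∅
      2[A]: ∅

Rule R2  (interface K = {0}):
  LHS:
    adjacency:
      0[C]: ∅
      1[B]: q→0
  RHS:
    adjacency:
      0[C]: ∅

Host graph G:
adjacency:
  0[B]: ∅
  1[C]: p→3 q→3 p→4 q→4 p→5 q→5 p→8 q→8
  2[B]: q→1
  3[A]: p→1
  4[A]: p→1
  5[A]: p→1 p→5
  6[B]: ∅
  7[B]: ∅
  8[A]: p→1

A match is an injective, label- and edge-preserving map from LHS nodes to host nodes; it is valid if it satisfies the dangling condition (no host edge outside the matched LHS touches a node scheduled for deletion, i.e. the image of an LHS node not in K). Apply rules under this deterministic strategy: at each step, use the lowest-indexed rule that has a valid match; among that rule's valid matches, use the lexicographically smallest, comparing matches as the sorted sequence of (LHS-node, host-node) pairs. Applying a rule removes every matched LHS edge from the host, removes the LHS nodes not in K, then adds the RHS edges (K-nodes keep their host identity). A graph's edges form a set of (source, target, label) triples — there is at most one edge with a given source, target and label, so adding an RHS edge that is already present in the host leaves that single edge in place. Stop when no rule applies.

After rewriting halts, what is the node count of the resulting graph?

[0] host  ⇒  9 nodes, 14 edges  {1-p->3 1-q->3 1-p->4 1-q->4 1-p->5 1-q->5 1-p->8 1-q->8 2-q->1 3-p->1 4-p->1 5-p->1 5-p->5 8-p->1}
[1] R0 @ {0↦3, 1↦1}  ⇒  8 nodes, 11 edges  {1-p->4 1-q->4 1-p->5 1-q->5 1-p->8 1-q->8 2-q->1 4-p->1 5-p->1 5-p->5 8-p->1}
[2] R0 @ {0↦4, 1↦1}  ⇒  7 nodes, 8 edges  {1-p->5 1-q->5 1-p->8 1-q->8 2-q->1 5-p->1 5-p->5 8-p->1}
[3] R0 @ {0↦8, 1↦1}  ⇒  6 nodes, 5 edges  {1-p->5 1-q->5 2-q->1 5-p->1 5-p->5}
[4] R2 @ {0↦1, 1↦2}  ⇒  5 nodes, 4 edges  {1-p->5 1-q->5 5-p->1 5-p->5}
final graph: no rule applies after step 4
NF nodes: {0:B, 1:C, 5:A, 6:B, 7:B}

Answer: 5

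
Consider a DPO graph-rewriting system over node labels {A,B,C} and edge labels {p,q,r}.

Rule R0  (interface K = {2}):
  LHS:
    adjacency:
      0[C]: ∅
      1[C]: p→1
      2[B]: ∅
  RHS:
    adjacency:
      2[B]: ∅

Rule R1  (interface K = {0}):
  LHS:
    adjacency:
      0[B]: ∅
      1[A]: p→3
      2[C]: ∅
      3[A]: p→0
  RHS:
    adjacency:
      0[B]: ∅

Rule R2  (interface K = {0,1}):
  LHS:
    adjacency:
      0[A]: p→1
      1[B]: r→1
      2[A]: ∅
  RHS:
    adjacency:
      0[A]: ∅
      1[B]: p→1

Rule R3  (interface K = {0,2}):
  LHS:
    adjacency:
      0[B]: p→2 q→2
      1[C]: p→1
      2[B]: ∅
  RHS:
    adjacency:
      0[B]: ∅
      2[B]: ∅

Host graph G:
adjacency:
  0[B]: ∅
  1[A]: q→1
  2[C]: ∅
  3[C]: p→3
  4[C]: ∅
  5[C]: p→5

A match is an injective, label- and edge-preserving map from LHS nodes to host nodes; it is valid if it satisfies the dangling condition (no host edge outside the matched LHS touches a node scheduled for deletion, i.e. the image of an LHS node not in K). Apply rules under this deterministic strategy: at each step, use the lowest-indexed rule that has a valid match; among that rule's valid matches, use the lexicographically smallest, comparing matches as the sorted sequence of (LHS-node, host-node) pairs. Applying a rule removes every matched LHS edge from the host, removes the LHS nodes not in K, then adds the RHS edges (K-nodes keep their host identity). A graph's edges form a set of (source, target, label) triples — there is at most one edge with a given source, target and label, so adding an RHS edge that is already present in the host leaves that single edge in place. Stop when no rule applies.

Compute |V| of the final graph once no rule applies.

Answer: 2

Rewrite trace:
start.  V:6 E:3  edges: 1-q->1 3-p->3 5-p->5
1. fire R0 via {0↦2, 1↦3, 2↦0}  →  V:4 E:2  edges: 1-q->1 5-p->5
2. fire R0 via {0↦4, 1↦5, 2↦0}  →  V:2 E:1  edges: 1-q->1
final graph: no rule applies after step 2
NF nodes: {0:B, 1:A}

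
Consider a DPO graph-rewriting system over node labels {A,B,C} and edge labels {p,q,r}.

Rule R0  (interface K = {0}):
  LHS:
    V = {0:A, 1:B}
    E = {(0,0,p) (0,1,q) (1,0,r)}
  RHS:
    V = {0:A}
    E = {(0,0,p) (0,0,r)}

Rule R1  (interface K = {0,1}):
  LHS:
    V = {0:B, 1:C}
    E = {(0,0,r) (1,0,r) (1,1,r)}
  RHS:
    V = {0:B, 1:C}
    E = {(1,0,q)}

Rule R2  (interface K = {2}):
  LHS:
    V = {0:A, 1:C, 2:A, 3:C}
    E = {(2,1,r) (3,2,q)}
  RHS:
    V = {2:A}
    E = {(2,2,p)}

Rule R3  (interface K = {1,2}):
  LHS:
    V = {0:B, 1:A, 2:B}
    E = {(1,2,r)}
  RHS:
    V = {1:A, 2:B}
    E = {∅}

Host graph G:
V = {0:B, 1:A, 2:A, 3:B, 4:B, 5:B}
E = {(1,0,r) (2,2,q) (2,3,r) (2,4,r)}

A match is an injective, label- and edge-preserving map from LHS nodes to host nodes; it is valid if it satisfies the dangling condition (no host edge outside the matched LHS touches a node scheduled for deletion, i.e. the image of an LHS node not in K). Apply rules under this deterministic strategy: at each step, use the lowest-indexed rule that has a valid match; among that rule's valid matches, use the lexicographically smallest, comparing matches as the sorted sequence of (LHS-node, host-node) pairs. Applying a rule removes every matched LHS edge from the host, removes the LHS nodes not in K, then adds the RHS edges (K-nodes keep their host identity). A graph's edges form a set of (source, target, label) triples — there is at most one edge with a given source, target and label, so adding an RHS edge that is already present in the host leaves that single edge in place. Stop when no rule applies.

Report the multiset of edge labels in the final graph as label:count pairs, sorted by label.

[0] host  ⇒  6 nodes, 4 edges  {1-r->0 2-q->2 2-r->3 2-r->4}
[1] R3 @ {0↦5, 1↦1, 2↦0}  ⇒  5 nodes, 3 edges  {2-q->2 2-r->3 2-r->4}
[2] R3 @ {0↦0, 1↦2, 2↦3}  ⇒  4 nodes, 2 edges  {2-q->2 2-r->4}
[3] R3 @ {0↦3, 1↦2, 2↦4}  ⇒  3 nodes, 1 edges  {2-q->2}
normal form: no rule applies after step 3
NF edges: [(2, 2, 'q')]

Answer: q:1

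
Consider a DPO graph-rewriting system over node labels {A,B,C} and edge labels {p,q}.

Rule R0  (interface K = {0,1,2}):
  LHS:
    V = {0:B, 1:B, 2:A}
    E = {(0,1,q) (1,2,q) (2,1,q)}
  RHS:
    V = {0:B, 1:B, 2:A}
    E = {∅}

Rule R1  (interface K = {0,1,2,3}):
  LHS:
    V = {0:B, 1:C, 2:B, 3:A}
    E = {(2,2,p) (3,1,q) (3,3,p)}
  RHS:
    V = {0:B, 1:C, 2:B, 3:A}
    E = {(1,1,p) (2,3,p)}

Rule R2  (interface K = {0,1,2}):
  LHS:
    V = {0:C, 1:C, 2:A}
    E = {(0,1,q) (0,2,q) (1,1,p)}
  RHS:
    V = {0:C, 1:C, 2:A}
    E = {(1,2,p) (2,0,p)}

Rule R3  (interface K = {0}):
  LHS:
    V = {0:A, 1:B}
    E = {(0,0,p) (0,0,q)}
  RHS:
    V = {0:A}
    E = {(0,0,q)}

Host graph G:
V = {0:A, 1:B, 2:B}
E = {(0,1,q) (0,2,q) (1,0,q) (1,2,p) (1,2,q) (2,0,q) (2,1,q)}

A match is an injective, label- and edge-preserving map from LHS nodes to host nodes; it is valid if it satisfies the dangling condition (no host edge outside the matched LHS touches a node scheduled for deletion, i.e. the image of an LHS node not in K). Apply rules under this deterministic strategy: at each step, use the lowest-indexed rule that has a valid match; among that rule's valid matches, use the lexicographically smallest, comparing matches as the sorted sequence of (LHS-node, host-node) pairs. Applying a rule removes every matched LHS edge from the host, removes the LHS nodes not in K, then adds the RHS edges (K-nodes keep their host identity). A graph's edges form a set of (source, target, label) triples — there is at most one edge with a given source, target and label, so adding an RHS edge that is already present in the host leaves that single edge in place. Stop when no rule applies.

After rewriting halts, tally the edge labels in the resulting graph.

Answer: p:1

Rewrite trace:
initial: |V|=3 |E|=7  E = 0-q->1 0-q->2 1-q->0 1-p->2 1-q->2 2-q->0 2-q->1
step 1: apply R0 at {0↦1, 1↦2, 2↦0}  → |V|=3 |E|=4  E = 0-q->1 1-q->0 1-p->2 2-q->1
step 2: apply R0 at {0↦2, 1↦1, 2↦0}  → |V|=3 |E|=1  E = 1-p->2
halt: no rule applies after step 2
NF edges: [(1, 2, 'p')]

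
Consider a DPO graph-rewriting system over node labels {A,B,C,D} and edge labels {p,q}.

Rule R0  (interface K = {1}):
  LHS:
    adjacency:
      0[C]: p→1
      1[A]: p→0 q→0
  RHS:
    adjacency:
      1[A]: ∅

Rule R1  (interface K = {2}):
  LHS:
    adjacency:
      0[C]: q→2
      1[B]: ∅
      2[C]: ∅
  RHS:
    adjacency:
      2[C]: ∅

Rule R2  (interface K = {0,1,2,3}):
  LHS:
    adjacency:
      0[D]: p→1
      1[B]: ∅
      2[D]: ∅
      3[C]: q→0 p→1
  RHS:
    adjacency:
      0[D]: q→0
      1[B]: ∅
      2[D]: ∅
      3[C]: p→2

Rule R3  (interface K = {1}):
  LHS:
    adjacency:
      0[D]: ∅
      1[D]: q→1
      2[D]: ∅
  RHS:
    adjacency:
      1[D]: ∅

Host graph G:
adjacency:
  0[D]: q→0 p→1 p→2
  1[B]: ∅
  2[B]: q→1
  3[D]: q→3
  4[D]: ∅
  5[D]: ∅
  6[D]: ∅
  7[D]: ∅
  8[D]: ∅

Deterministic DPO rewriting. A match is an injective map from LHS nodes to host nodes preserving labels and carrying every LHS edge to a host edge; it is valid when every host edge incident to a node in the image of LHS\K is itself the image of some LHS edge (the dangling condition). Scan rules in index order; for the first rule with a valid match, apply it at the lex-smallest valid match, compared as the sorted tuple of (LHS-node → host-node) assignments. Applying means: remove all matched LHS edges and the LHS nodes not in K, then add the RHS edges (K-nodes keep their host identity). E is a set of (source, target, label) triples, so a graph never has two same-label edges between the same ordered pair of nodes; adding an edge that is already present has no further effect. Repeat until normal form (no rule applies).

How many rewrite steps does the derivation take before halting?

initial: |V|=9 |E|=5  E = 0-q->0 0-p->1 0-p->2 2-q->1 3-q->3
step 1: apply R3 at {0↦4, 1↦0, 2↦5}  → |V|=7 |E|=4  E = 0-p->1 0-p->2 2-q->1 3-q->3
step 2: apply R3 at {0↦6, 1↦3, 2↦7}  → |V|=5 |E|=3  E = 0-p->1 0-p->2 2-q->1
halt: no rule applies after step 2

Answer: 2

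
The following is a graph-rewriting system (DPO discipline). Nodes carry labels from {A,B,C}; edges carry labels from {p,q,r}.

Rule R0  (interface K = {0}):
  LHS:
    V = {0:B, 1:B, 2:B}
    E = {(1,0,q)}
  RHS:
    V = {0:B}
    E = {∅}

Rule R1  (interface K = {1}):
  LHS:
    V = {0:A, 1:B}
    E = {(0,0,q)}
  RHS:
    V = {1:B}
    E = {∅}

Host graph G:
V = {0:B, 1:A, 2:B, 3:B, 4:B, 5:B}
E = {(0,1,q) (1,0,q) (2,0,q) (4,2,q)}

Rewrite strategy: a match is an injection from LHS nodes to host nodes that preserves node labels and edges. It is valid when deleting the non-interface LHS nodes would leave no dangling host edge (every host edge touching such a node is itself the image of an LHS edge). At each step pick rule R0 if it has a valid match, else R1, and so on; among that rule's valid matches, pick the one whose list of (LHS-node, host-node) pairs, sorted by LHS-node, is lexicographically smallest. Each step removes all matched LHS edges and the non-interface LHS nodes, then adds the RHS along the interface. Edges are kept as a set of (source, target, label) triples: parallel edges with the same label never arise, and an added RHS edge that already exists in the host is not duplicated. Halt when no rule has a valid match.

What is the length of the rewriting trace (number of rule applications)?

Answer: 2

Rewrite trace:
[0] host  ⇒  6 nodes, 4 edges  {0-q->1 1-q->0 2-q->0 4-q->2}
[1] R0 @ {0↦2, 1↦4, 2↦3}  ⇒  4 nodes, 3 edges  {0-q->1 1-q->0 2-q->0}
[2] R0 @ {0↦0, 1↦2, 2↦5}  ⇒  2 nodes, 2 edges  {0-q->1 1-q->0}
normal form: no rule applies after step 2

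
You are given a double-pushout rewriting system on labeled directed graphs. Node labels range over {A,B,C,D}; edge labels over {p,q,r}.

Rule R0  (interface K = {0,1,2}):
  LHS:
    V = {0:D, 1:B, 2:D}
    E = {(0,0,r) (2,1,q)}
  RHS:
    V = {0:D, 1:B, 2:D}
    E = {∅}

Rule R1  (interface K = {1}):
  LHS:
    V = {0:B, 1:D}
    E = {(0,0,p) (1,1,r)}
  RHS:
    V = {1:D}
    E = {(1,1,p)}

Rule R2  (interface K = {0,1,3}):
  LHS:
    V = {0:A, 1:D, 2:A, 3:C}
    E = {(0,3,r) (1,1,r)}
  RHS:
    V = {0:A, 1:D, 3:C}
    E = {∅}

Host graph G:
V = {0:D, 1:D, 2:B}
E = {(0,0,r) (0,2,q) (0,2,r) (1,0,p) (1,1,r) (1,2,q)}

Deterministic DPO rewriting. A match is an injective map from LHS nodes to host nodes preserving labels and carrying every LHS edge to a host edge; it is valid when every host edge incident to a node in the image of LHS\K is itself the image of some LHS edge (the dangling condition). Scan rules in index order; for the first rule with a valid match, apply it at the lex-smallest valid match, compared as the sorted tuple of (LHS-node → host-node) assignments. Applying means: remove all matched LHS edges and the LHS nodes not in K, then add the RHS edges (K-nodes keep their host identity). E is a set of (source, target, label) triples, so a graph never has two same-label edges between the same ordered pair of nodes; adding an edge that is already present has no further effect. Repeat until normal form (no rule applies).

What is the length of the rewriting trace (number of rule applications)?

initial: |V|=3 |E|=6  E = 0-r->0 0-q->2 0-r->2 1-p->0 1-r->1 1-q->2
step 1: apply R0 at {0↦0, 1↦2, 2↦1}  → |V|=3 |E|=4  E = 0-q->2 0-r->2 1-p->0 1-r->1
step 2: apply R0 at {0↦1, 1↦2, 2↦0}  → |V|=3 |E|=2  E = 0-r->2 1-p->0
halt: no rule applies after step 2

Answer: 2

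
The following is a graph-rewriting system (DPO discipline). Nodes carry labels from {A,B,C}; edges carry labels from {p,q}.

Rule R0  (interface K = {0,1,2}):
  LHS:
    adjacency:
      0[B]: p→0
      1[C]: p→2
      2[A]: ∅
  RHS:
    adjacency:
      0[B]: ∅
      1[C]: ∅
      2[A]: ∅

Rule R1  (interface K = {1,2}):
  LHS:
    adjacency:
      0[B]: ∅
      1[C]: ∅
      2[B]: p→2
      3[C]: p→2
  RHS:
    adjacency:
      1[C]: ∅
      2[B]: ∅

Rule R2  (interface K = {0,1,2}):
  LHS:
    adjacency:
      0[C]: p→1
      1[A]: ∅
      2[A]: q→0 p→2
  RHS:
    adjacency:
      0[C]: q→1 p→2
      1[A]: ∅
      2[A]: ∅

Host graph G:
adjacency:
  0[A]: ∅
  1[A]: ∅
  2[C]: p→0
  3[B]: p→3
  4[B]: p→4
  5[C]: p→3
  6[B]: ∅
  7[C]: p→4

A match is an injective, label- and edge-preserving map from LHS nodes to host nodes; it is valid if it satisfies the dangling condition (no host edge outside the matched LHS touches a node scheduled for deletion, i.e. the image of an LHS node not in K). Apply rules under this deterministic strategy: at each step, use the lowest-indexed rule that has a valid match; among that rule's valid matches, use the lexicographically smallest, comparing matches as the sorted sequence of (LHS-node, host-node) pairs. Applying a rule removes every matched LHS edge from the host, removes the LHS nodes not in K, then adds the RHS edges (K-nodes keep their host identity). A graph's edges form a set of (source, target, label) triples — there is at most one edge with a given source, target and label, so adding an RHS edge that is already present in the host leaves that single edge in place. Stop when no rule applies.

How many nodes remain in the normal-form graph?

Answer: 6

Steps:
initial: |V|=8 |E|=5  E = 2-p->0 3-p->3 4-p->4 5-p->3 7-p->4
step 1: apply R0 at {0↦3, 1↦2, 2↦0}  → |V|=8 |E|=3  E = 4-p->4 5-p->3 7-p->4
step 2: apply R1 at {0↦6, 1↦2, 2↦4, 3↦7}  → |V|=6 |E|=1  E = 5-p->3
final graph: no rule applies after step 2
NF nodes: {0:A, 1:A, 2:C, 3:B, 4:B, 5:C}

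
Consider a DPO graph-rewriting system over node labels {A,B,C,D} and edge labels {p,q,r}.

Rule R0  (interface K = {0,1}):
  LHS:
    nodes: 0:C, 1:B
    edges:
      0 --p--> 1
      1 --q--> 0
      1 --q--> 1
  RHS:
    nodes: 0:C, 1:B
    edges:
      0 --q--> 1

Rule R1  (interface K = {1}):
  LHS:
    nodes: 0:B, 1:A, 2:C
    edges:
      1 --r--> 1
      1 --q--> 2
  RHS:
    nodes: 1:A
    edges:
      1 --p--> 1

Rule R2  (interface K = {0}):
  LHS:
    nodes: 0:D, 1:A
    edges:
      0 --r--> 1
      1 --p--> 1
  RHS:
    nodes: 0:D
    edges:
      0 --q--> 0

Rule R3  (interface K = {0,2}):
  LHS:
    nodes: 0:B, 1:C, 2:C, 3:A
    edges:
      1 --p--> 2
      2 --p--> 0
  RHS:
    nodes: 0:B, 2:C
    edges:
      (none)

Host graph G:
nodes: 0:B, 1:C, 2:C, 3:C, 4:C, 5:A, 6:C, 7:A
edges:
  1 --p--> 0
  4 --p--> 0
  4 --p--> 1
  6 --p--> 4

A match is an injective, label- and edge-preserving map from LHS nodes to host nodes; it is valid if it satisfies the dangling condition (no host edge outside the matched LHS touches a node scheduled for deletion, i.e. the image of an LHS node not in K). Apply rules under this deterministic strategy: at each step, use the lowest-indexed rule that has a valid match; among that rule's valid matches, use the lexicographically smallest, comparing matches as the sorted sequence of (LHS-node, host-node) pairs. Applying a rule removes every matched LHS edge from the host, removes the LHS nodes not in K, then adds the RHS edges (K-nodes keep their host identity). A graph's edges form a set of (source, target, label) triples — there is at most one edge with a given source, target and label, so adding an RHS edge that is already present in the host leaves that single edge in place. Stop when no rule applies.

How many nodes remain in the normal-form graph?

start.  V:8 E:4  edges: 1-p->0 4-p->0 4-p->1 6-p->4
1. fire R3 via {0↦0, 1↦6, 2↦4, 3↦5}  →  V:6 E:2  edges: 1-p->0 4-p->1
2. fire R3 via {0↦0, 1↦4, 2↦1, 3↦7}  →  V:4 E:0  edges: ∅
normal form: no rule applies after step 2
NF nodes: {0:B, 1:C, 2:C, 3:C}

Answer: 4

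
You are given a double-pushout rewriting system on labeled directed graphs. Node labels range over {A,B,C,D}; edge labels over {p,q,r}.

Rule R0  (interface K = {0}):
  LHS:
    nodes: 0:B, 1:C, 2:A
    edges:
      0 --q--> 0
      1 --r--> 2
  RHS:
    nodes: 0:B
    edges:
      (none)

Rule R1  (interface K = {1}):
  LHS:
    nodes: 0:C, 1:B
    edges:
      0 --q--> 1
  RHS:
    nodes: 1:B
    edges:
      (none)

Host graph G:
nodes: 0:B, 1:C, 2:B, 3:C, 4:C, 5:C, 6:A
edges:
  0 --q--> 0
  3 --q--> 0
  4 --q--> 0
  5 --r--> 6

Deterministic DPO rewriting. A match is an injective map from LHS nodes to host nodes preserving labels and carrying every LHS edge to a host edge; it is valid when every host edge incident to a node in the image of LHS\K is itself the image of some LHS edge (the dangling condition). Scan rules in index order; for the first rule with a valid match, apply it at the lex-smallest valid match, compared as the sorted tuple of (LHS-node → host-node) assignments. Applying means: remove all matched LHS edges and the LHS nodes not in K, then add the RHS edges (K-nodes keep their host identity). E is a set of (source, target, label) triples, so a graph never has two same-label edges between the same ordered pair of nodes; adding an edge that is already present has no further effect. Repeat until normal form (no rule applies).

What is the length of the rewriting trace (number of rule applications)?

Answer: 3

Derivation:
start.  V:7 E:4  edges: 0-q->0 3-q->0 4-q->0 5-r->6
1. fire R0 via {0↦0, 1↦5, 2↦6}  →  V:5 E:2  edges: 3-q->0 4-q->0
2. fire R1 via {0↦3, 1↦0}  →  V:4 E:1  edges: 4-q->0
3. fire R1 via {0↦4, 1↦0}  →  V:3 E:0  edges: ∅
normal form: no rule applies after step 3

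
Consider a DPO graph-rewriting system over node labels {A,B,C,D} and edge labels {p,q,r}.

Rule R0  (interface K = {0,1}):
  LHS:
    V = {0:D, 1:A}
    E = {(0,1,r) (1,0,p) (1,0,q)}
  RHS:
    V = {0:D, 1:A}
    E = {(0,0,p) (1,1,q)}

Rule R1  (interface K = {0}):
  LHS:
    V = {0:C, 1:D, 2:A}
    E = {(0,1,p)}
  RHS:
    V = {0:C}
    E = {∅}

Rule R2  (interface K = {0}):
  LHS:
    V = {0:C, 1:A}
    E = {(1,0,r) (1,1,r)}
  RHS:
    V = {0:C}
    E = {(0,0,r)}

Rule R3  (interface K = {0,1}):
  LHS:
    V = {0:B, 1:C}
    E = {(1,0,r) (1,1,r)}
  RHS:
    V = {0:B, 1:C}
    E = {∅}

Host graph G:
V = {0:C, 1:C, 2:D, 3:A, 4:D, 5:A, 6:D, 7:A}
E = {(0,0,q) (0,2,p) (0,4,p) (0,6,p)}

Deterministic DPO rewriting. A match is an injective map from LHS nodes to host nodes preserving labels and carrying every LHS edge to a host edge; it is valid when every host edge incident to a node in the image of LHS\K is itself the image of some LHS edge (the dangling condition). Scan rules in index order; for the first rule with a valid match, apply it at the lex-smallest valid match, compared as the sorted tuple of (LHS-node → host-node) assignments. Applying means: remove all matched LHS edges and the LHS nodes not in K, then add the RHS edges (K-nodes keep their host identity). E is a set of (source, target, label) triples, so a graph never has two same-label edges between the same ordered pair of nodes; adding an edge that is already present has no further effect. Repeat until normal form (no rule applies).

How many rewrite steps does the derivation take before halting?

Answer: 3

Rewrite trace:
[0] host  ⇒  8 nodes, 4 edges  {0-q->0 0-p->2 0-p->4 0-p->6}
[1] R1 @ {0↦0, 1↦2, 2↦3}  ⇒  6 nodes, 3 edges  {0-q->0 0-p->4 0-p->6}
[2] R1 @ {0↦0, 1↦4, 2↦5}  ⇒  4 nodes, 2 edges  {0-q->0 0-p->6}
[3] R1 @ {0↦0, 1↦6, 2↦7}  ⇒  2 nodes, 1 edges  {0-q->0}
normal form: no rule applies after step 3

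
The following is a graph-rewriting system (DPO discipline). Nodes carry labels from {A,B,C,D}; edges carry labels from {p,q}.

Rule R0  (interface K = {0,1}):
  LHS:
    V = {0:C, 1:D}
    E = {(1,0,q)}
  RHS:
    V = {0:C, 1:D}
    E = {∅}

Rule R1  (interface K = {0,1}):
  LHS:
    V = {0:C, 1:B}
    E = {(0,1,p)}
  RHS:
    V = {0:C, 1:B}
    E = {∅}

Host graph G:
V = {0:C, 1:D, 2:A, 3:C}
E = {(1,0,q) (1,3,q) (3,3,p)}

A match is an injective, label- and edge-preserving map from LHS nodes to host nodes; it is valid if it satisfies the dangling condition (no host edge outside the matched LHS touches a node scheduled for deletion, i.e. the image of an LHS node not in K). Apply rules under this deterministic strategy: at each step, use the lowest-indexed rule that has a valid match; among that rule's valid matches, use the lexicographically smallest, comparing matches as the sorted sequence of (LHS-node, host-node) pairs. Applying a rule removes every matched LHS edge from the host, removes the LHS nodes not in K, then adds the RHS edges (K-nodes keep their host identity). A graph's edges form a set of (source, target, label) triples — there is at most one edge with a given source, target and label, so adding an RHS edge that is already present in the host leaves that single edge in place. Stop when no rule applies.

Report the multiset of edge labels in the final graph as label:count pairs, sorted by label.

Answer: p:1

Steps:
initial: |V|=4 |E|=3  E = 1-q->0 1-q->3 3-p->3
step 1: apply R0 at {0↦0, 1↦1}  → |V|=4 |E|=2  E = 1-q->3 3-p->3
step 2: apply R0 at {0↦3, 1↦1}  → |V|=4 |E|=1  E = 3-p->3
normal form: no rule applies after step 2
NF edges: [(3, 3, 'p')]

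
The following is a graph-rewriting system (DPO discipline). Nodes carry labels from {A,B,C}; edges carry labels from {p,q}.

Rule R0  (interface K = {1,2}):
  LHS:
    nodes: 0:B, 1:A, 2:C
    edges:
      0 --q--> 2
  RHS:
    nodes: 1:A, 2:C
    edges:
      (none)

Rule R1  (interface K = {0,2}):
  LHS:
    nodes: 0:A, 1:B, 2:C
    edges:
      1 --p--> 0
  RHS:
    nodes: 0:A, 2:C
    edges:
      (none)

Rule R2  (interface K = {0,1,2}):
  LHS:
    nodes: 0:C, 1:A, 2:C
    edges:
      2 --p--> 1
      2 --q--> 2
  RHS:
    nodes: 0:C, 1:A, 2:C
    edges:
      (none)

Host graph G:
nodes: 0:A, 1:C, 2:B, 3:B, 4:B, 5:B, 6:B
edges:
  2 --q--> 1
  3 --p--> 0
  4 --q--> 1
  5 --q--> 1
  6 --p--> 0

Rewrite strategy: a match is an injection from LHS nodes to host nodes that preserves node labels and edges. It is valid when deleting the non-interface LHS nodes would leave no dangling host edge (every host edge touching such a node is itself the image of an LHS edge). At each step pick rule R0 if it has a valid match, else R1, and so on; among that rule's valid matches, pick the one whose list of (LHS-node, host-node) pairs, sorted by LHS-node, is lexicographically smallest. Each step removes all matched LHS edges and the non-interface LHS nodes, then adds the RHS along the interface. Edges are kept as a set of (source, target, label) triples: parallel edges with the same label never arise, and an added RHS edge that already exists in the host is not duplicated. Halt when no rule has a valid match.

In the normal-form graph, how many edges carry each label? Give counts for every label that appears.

start.  V:7 E:5  edges: 2-q->1 3-p->0 4-q->1 5-q->1 6-p->0
1. fire R0 via {0↦2, 1↦0, 2↦1}  →  V:6 E:4  edges: 3-p->0 4-q->1 5-q->1 6-p->0
2. fire R0 via {0↦4, 1↦0, 2↦1}  →  V:5 E:3  edges: 3-p->0 5-q->1 6-p->0
3. fire R0 via {0↦5, 1↦0, 2↦1}  →  V:4 E:2  edges: 3-p->0 6-p->0
4. fire R1 via {0↦0, 1↦3, 2↦1}  →  V:3 E:1  edges: 6-p->0
5. fire R1 via {0↦0, 1↦6, 2↦1}  →  V:2 E:0  edges: ∅
halt: no rule applies after step 5
NF edges: []

Answer: (no edges)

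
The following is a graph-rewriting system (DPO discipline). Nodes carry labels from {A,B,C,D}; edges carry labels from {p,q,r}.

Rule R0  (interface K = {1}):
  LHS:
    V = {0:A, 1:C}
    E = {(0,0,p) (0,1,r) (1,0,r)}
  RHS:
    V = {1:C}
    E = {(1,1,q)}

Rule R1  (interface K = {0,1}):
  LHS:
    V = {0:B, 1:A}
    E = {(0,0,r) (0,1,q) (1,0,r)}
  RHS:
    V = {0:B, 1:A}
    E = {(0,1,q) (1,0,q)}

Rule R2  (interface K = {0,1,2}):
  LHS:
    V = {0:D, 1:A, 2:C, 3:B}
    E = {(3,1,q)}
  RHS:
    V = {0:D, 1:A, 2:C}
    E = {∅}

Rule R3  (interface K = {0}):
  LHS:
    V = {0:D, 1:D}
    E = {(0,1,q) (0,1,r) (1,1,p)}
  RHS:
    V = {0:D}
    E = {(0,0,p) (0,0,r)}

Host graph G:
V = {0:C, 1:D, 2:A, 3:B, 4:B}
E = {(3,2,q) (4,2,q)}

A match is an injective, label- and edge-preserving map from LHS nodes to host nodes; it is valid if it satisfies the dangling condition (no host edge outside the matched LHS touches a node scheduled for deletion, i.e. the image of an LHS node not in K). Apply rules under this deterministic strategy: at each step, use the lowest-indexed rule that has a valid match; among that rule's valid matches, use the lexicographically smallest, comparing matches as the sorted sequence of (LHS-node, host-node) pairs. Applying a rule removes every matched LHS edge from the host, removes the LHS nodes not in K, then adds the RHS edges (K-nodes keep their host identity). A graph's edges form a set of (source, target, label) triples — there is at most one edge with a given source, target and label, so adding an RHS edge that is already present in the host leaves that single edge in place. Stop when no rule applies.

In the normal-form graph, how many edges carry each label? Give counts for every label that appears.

Answer: (no edges)

Steps:
initial: |V|=5 |E|=2  E = 3-q->2 4-q->2
step 1: apply R2 at {0↦1, 1↦2, 2↦0, 3↦3}  → |V|=4 |E|=1  E = 4-q->2
step 2: apply R2 at {0↦1, 1↦2, 2↦0, 3↦4}  → |V|=3 |E|=0  E = ∅
final graph: no rule applies after step 2
NF edges: []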